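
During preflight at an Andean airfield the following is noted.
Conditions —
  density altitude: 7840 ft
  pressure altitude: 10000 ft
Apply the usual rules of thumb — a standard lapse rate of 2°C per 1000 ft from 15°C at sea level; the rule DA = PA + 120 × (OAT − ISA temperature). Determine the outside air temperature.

Density altitude − pressure altitude = 7840 − 10000 = -2160 ft.
At 120 ft/°C that is an ISA deviation of -2160/120 = -18°C.
ISA temperature at 10000 ft = 15 − 2 × (10000/1000) = -5°C.
OAT = ISA + deviation = -5 + (-18) = -23°C.

-23°C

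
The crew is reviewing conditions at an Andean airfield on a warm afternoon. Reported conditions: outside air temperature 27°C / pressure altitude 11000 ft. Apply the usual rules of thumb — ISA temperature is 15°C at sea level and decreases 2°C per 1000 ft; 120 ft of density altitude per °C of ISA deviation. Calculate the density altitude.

ISA temperature at 11000 ft = 15 − 2 × (11000/1000) = -7°C.
ISA deviation = 27 − (-7) = +34°C.
Density altitude = 11000 + 120 × (34) = 11000 + (+4080) = 15080 ft.

15080 ft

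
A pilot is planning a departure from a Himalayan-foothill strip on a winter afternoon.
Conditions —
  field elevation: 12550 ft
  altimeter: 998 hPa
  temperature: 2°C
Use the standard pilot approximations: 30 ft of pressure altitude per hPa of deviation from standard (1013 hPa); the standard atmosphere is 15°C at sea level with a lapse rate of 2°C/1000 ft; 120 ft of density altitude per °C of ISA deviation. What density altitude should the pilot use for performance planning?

Pressure altitude = 12550 + (1013 − 998) × 30 = 12550 + (+450) = 13000 ft.
ISA temperature at 13000 ft = 15 − 2 × (13000/1000) = -11°C.
ISA deviation = 2 − (-11) = +13°C.
Density altitude = 13000 + 120 × (13) = 14560 ft.

14560 ft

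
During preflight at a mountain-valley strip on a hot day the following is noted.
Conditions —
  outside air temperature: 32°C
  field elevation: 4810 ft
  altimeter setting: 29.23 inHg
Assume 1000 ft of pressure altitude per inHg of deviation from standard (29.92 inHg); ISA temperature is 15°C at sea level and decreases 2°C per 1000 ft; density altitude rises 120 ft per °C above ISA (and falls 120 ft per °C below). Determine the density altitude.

8860 ft

Pressure altitude = 4810 + (29.92 − 29.23) × 1000 = 4810 + (+690) = 5500 ft.
ISA temperature at 5500 ft = 15 − 2 × (5500/1000) = 4°C.
ISA deviation = 32 − 4 = +28°C.
Density altitude = 5500 + 120 × (28) = 8860 ft.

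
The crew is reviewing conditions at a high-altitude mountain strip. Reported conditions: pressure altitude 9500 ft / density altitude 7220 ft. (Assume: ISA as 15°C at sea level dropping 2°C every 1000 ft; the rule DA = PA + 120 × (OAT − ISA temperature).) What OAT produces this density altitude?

Density altitude − pressure altitude = 7220 − 9500 = -2280 ft.
At 120 ft/°C that is an ISA deviation of -2280/120 = -19°C.
ISA temperature at 9500 ft = 15 − 2 × (9500/1000) = -4°C.
OAT = ISA + deviation = -4 + (-19) = -23°C.

-23°C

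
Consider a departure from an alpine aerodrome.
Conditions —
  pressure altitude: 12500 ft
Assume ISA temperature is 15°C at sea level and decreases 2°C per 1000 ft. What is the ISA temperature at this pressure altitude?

ISA temperature = 15 − 2 × (12500/1000) = 15 − 25 = -10°C.

-10°C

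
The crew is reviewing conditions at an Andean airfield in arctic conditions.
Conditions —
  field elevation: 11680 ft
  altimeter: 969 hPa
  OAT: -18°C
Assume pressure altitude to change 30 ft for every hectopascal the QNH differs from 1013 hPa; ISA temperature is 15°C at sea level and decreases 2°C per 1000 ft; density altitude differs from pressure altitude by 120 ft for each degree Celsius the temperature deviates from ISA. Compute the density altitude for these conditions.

Pressure altitude = 11680 + (1013 − 969) × 30 = 11680 + (+1320) = 13000 ft.
ISA temperature at 13000 ft = 15 − 2 × (13000/1000) = -11°C.
ISA deviation = -18 − (-11) = -7°C.
Density altitude = 13000 + 120 × (-7) = 12160 ft.

12160 ft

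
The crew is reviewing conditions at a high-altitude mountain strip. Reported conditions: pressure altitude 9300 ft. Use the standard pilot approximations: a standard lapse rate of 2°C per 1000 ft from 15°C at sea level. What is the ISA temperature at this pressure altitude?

-3.6°C

ISA temperature = 15 − 2 × (9300/1000) = 15 − 18.6 = -3.6°C.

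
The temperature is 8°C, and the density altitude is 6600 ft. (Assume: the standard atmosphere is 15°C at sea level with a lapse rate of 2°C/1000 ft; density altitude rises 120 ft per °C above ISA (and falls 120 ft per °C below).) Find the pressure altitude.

DA = PA + 120 × (OAT − (15 − 2·PA/1000)) = PA + 120·OAT − 1800 + 0.24·PA = 1.24·PA + 120·OAT − 1800.
So 1.24·PA = 6600 − 120 × 8 + 1800 = 7440.
PA = 7440 / 1.24 = 6000 ft.

6000 ft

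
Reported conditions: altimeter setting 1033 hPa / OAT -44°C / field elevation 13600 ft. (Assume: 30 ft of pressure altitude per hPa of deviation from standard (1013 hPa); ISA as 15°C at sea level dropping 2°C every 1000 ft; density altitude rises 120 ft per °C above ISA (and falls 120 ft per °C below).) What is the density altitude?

9040 ft

Pressure altitude = 13600 + (1013 − 1033) × 30 = 13600 + (-600) = 13000 ft.
ISA temperature at 13000 ft = 15 − 2 × (13000/1000) = -11°C.
ISA deviation = -44 − (-11) = -33°C.
Density altitude = 13000 + 120 × (-33) = 9040 ft.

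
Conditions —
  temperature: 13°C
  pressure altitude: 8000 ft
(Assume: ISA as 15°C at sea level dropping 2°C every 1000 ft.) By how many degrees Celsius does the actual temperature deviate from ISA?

ISA temperature at 8000 ft = 15 − 2 × (8000/1000) = -1°C.
Deviation = OAT − ISA = 13 − (-1) = +14°C.

ISA+14°C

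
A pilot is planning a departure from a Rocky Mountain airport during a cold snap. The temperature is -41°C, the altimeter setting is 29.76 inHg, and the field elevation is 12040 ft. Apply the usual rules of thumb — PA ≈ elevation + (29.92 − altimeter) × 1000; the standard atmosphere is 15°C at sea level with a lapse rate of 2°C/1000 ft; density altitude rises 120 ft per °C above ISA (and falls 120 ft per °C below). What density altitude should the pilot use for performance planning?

Pressure altitude = 12040 + (29.92 − 29.76) × 1000 = 12040 + (+160) = 12200 ft.
ISA temperature at 12200 ft = 15 − 2 × (12200/1000) = -9.4°C.
ISA deviation = -41 − (-9.4) = -31.6°C.
Density altitude = 12200 + 120 × (-31.6) = 8408 ft.

8408 ft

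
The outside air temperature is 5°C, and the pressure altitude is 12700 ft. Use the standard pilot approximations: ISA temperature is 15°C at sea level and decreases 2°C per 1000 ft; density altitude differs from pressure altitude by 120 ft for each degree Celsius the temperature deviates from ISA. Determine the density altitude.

ISA temperature at 12700 ft = 15 − 2 × (12700/1000) = -10.4°C.
ISA deviation = 5 − (-10.4) = +15.4°C.
Density altitude = 12700 + 120 × (15.4) = 12700 + (+1848) = 14548 ft.

14548 ft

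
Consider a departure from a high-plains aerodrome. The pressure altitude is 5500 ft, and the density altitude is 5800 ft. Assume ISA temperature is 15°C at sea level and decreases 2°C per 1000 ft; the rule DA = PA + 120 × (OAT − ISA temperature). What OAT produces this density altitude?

6.5°C

Density altitude − pressure altitude = 5800 − 5500 = +300 ft.
At 120 ft/°C that is an ISA deviation of 300/120 = +2.5°C.
ISA temperature at 5500 ft = 15 − 2 × (5500/1000) = 4°C.
OAT = ISA + deviation = 4 + (+2.5) = 6.5°C.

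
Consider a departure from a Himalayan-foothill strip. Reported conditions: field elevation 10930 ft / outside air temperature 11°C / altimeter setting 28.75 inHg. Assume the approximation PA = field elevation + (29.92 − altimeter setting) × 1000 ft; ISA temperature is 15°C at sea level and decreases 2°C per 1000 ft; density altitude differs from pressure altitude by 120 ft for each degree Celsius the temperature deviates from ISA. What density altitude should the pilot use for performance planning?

14524 ft

Pressure altitude = 10930 + (29.92 − 28.75) × 1000 = 10930 + (+1170) = 12100 ft.
ISA temperature at 12100 ft = 15 − 2 × (12100/1000) = -9.2°C.
ISA deviation = 11 − (-9.2) = +20.2°C.
Density altitude = 12100 + 120 × (20.2) = 14524 ft.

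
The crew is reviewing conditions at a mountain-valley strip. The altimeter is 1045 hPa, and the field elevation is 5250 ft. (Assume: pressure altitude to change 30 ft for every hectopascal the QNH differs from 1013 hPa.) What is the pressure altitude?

Pressure correction = (1013 − 1045) × 30 = -960 ft.
Pressure altitude = 5250 + (-960) = 4290 ft.

4290 ft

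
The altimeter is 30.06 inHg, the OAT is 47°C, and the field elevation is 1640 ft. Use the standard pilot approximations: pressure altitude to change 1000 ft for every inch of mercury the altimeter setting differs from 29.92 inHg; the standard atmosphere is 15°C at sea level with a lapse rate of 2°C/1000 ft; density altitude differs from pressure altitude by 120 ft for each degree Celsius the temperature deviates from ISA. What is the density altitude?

5700 ft

Pressure altitude = 1640 + (29.92 − 30.06) × 1000 = 1640 + (-140) = 1500 ft.
ISA temperature at 1500 ft = 15 − 2 × (1500/1000) = 12°C.
ISA deviation = 47 − 12 = +35°C.
Density altitude = 1500 + 120 × (35) = 5700 ft.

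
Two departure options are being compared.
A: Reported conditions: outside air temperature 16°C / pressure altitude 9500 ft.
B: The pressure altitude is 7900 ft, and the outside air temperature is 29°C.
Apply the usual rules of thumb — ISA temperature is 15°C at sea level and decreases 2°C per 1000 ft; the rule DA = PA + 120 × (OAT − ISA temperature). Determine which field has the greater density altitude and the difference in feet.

A: ISA temp = -4°C, deviation +20°C, DA = 9500 + 120 × 20 = 11900 ft.
B: ISA temp = -0.8°C, deviation +29.8°C, DA = 7900 + 120 × 29.8 = 11476 ft.
A is higher by 11900 − 11476 = 424 ft.

A by 424 ft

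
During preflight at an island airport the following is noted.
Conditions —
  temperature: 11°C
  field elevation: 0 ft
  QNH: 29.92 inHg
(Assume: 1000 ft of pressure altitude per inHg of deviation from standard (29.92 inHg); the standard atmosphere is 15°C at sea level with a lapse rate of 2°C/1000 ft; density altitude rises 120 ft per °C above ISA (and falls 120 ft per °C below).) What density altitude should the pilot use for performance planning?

-480 ft

Pressure altitude = 0 + (29.92 − 29.92) × 1000 = 0 + (0) = 0 ft.
ISA temperature at 0 ft = 15 − 2 × (0/1000) = 15°C.
ISA deviation = 11 − 15 = -4°C.
Density altitude = 0 + 120 × (-4) = -480 ft.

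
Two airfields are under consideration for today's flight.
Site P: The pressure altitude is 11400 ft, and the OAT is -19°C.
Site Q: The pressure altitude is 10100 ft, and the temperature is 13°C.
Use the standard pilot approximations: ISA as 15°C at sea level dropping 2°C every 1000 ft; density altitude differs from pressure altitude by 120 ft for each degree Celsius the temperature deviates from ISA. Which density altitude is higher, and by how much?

Site P: ISA temp = -7.8°C, deviation -11.2°C, DA = 11400 + 120 × (-11.2) = 10056 ft.
Site Q: ISA temp = -5.2°C, deviation +18.2°C, DA = 10100 + 120 × 18.2 = 12284 ft.
Site Q is higher by 12284 − 10056 = 2228 ft.

Site Q by 2228 ft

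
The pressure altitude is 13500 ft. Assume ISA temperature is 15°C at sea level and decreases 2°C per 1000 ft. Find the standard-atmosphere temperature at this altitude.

ISA temperature = 15 − 2 × (13500/1000) = 15 − 27 = -12°C.

-12°C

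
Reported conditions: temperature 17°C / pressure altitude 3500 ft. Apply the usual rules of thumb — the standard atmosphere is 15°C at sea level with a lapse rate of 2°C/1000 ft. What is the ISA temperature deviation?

ISA temperature at 3500 ft = 15 − 2 × (3500/1000) = 8°C.
Deviation = OAT − ISA = 17 − 8 = +9°C.

ISA+9°C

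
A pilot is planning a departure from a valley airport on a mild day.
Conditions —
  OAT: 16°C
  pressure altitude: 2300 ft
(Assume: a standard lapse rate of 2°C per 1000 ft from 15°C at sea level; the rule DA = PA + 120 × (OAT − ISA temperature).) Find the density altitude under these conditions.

2972 ft

ISA temperature at 2300 ft = 15 − 2 × (2300/1000) = 10.4°C.
ISA deviation = 16 − 10.4 = +5.6°C.
Density altitude = 2300 + 120 × (5.6) = 2300 + (+672) = 2972 ft.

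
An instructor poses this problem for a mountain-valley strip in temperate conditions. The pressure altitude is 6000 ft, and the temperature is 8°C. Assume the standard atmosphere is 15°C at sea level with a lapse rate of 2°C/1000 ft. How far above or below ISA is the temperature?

ISA temperature at 6000 ft = 15 − 2 × (6000/1000) = 3°C.
Deviation = OAT − ISA = 8 − 3 = +5°C.

ISA+5°C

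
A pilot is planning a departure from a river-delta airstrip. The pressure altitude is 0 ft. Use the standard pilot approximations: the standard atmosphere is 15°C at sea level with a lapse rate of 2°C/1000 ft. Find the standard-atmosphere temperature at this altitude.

15°C

ISA temperature = 15 − 2 × (0/1000) = 15 − 0 = 15°C.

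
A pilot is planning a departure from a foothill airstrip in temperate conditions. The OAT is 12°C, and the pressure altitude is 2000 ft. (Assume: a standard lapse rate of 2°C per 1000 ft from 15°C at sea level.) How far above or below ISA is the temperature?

ISA+1°C

ISA temperature at 2000 ft = 15 − 2 × (2000/1000) = 11°C.
Deviation = OAT − ISA = 12 − 11 = +1°C.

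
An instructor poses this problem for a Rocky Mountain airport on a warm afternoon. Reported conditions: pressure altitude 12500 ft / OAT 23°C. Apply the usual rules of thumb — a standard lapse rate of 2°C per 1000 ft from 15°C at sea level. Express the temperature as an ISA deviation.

ISA+33°C

ISA temperature at 12500 ft = 15 − 2 × (12500/1000) = -10°C.
Deviation = OAT − ISA = 23 − (-10) = +33°C.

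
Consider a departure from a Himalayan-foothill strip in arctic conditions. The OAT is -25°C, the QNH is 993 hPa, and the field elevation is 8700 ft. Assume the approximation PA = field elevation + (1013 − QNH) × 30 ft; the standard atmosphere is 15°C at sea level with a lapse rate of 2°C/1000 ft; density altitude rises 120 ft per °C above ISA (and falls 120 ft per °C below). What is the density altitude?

Pressure altitude = 8700 + (1013 − 993) × 30 = 8700 + (+600) = 9300 ft.
ISA temperature at 9300 ft = 15 − 2 × (9300/1000) = -3.6°C.
ISA deviation = -25 − (-3.6) = -21.4°C.
Density altitude = 9300 + 120 × (-21.4) = 6732 ft.

6732 ft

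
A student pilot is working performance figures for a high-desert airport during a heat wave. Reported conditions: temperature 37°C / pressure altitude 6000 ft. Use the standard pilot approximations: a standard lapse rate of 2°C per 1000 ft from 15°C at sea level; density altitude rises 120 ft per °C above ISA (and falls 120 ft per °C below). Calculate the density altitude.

ISA temperature at 6000 ft = 15 − 2 × (6000/1000) = 3°C.
ISA deviation = 37 − 3 = +34°C.
Density altitude = 6000 + 120 × (34) = 6000 + (+4080) = 10080 ft.

10080 ft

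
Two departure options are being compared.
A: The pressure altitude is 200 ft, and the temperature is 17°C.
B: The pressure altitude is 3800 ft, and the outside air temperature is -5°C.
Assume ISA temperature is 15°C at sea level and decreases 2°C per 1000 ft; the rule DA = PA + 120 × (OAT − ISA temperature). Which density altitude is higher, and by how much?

B by 1824 ft

A: ISA temp = 14.6°C, deviation +2.4°C, DA = 200 + 120 × 2.4 = 488 ft.
B: ISA temp = 7.4°C, deviation -12.4°C, DA = 3800 + 120 × (-12.4) = 2312 ft.
B is higher by 2312 − 488 = 1824 ft.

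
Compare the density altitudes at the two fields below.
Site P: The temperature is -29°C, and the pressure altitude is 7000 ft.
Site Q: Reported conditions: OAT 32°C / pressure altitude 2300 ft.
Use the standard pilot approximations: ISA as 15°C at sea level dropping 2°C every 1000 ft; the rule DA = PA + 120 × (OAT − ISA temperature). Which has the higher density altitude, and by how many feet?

Site P: ISA temp = 1°C, deviation -30°C, DA = 7000 + 120 × (-30) = 3400 ft.
Site Q: ISA temp = 10.4°C, deviation +21.6°C, DA = 2300 + 120 × 21.6 = 4892 ft.
Site Q is higher by 4892 − 3400 = 1492 ft.

Site Q by 1492 ft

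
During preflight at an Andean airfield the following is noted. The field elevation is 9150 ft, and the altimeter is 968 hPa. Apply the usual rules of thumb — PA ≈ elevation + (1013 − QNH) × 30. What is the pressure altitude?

10500 ft

Pressure correction = (1013 − 968) × 30 = +1350 ft.
Pressure altitude = 9150 + (+1350) = 10500 ft.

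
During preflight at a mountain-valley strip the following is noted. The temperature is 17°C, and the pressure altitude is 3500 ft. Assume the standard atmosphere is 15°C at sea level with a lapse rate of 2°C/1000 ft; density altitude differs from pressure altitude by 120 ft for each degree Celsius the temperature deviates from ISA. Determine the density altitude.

ISA temperature at 3500 ft = 15 − 2 × (3500/1000) = 8°C.
ISA deviation = 17 − 8 = +9°C.
Density altitude = 3500 + 120 × (9) = 3500 + (+1080) = 4580 ft.

4580 ft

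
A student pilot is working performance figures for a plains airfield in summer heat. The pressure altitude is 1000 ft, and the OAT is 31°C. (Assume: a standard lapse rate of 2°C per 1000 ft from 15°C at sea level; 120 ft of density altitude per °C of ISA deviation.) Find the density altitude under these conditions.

ISA temperature at 1000 ft = 15 − 2 × (1000/1000) = 13°C.
ISA deviation = 31 − 13 = +18°C.
Density altitude = 1000 + 120 × (18) = 1000 + (+2160) = 3160 ft.

3160 ft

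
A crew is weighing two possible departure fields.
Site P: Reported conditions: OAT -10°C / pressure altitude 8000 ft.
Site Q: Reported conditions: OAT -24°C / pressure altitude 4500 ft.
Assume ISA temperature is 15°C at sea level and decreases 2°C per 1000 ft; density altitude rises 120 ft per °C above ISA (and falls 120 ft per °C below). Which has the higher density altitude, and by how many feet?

Site P by 6020 ft

Site P: ISA temp = -1°C, deviation -9°C, DA = 8000 + 120 × (-9) = 6920 ft.
Site Q: ISA temp = 6°C, deviation -30°C, DA = 4500 + 120 × (-30) = 900 ft.
Site P is higher by 6920 − 900 = 6020 ft.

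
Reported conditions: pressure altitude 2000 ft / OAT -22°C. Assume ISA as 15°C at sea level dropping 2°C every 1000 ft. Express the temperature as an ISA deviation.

ISA temperature at 2000 ft = 15 − 2 × (2000/1000) = 11°C.
Deviation = OAT − ISA = -22 − 11 = -33°C.

ISA-33°C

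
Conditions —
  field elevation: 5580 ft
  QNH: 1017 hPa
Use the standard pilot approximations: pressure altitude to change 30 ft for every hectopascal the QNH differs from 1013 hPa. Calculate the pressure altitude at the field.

5460 ft

Pressure correction = (1013 − 1017) × 30 = -120 ft.
Pressure altitude = 5580 + (-120) = 5460 ft.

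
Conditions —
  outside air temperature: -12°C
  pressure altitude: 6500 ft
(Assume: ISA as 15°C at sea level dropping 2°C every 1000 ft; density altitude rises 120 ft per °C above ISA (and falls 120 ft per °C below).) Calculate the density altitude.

4820 ft

ISA temperature at 6500 ft = 15 − 2 × (6500/1000) = 2°C.
ISA deviation = -12 − 2 = -14°C.
Density altitude = 6500 + 120 × (-14) = 6500 + (-1680) = 4820 ft.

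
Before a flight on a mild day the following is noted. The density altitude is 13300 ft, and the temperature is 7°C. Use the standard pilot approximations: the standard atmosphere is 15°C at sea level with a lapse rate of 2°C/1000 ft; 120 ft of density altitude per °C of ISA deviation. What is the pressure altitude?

DA = PA + 120 × (OAT − (15 − 2·PA/1000)) = PA + 120·OAT − 1800 + 0.24·PA = 1.24·PA + 120·OAT − 1800.
So 1.24·PA = 13300 − 120 × 7 + 1800 = 14260.
PA = 14260 / 1.24 = 11500 ft.

11500 ft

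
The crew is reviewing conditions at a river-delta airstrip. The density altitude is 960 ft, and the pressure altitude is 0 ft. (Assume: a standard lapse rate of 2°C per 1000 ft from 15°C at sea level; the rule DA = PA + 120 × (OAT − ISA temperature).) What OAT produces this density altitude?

23°C

Density altitude − pressure altitude = 960 − 0 = +960 ft.
At 120 ft/°C that is an ISA deviation of 960/120 = +8°C.
ISA temperature at 0 ft = 15 − 2 × (0/1000) = 15°C.
OAT = ISA + deviation = 15 + (+8) = 23°C.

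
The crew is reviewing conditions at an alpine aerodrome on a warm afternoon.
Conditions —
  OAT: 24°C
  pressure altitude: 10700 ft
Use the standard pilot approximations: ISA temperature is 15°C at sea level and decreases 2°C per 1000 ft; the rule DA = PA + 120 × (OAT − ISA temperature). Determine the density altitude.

ISA temperature at 10700 ft = 15 − 2 × (10700/1000) = -6.4°C.
ISA deviation = 24 − (-6.4) = +30.4°C.
Density altitude = 10700 + 120 × (30.4) = 10700 + (+3648) = 14348 ft.

14348 ft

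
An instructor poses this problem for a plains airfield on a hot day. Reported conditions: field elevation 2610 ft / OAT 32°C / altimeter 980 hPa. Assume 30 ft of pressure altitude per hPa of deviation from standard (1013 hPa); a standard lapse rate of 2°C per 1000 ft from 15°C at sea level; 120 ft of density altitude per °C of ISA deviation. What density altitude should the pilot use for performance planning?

6504 ft

Pressure altitude = 2610 + (1013 − 980) × 30 = 2610 + (+990) = 3600 ft.
ISA temperature at 3600 ft = 15 − 2 × (3600/1000) = 7.8°C.
ISA deviation = 32 − 7.8 = +24.2°C.
Density altitude = 3600 + 120 × (24.2) = 6504 ft.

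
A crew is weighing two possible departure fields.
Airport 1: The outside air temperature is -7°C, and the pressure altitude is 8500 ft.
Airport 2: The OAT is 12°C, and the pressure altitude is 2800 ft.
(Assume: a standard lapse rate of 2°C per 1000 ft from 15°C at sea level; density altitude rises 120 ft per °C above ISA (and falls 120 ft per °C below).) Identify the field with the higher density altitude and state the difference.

Airport 1: ISA temp = -2°C, deviation -5°C, DA = 8500 + 120 × (-5) = 7900 ft.
Airport 2: ISA temp = 9.4°C, deviation +2.6°C, DA = 2800 + 120 × 2.6 = 3112 ft.
Airport 1 is higher by 7900 − 3112 = 4788 ft.

Airport 1 by 4788 ft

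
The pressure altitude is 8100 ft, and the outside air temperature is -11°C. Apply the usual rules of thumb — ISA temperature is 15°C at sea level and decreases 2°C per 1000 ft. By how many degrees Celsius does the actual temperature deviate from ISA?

ISA temperature at 8100 ft = 15 − 2 × (8100/1000) = -1.2°C.
Deviation = OAT − ISA = -11 − (-1.2) = -9.8°C.

ISA-9.8°C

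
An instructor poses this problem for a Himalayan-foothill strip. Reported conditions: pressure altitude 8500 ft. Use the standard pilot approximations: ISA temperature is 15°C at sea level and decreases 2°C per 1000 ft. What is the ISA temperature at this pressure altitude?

-2°C

ISA temperature = 15 − 2 × (8500/1000) = 15 − 17 = -2°C.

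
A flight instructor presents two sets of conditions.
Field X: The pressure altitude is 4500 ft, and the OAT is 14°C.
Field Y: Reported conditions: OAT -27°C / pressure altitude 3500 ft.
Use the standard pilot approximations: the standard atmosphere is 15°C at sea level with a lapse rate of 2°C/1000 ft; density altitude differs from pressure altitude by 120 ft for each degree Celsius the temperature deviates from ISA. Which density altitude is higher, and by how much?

Field X by 6160 ft

Field X: ISA temp = 6°C, deviation +8°C, DA = 4500 + 120 × 8 = 5460 ft.
Field Y: ISA temp = 8°C, deviation -35°C, DA = 3500 + 120 × (-35) = -700 ft.
Field X is higher by 5460 − (-700) = 6160 ft.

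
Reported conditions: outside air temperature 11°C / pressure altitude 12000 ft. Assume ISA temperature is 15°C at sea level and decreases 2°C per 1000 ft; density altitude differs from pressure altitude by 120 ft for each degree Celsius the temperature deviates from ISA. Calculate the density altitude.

14400 ft

ISA temperature at 12000 ft = 15 − 2 × (12000/1000) = -9°C.
ISA deviation = 11 − (-9) = +20°C.
Density altitude = 12000 + 120 × (20) = 12000 + (+2400) = 14400 ft.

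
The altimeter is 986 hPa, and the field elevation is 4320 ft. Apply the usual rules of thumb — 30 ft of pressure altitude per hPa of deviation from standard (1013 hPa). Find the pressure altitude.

5130 ft

Pressure correction = (1013 − 986) × 30 = +810 ft.
Pressure altitude = 4320 + (+810) = 5130 ft.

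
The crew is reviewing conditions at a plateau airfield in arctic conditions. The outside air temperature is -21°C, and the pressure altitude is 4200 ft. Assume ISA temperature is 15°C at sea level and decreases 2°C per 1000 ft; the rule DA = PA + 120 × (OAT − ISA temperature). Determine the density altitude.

888 ft

ISA temperature at 4200 ft = 15 − 2 × (4200/1000) = 6.6°C.
ISA deviation = -21 − 6.6 = -27.6°C.
Density altitude = 4200 + 120 × (-27.6) = 4200 + (-3312) = 888 ft.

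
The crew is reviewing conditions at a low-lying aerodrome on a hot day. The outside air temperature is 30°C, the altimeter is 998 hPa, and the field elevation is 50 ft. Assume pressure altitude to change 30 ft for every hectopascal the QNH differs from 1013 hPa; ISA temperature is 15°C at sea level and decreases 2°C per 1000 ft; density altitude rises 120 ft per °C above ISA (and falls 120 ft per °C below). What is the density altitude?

2420 ft

Pressure altitude = 50 + (1013 − 998) × 30 = 50 + (+450) = 500 ft.
ISA temperature at 500 ft = 15 − 2 × (500/1000) = 14°C.
ISA deviation = 30 − 14 = +16°C.
Density altitude = 500 + 120 × (16) = 2420 ft.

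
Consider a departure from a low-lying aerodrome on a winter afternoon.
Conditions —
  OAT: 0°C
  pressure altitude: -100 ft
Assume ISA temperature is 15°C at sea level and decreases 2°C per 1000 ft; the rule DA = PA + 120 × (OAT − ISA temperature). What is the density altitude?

ISA temperature at -100 ft = 15 − 2 × (-100/1000) = 15.2°C.
ISA deviation = 0 − 15.2 = -15.2°C.
Density altitude = -100 + 120 × (-15.2) = -100 + (-1824) = -1924 ft.

-1924 ft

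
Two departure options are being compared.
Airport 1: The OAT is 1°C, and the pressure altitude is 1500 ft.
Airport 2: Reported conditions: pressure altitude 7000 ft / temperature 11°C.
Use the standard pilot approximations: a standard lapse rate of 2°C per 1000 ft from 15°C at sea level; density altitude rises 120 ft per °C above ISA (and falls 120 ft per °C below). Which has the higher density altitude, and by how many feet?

Airport 1: ISA temp = 12°C, deviation -11°C, DA = 1500 + 120 × (-11) = 180 ft.
Airport 2: ISA temp = 1°C, deviation +10°C, DA = 7000 + 120 × 10 = 8200 ft.
Airport 2 is higher by 8200 − 180 = 8020 ft.

Airport 2 by 8020 ft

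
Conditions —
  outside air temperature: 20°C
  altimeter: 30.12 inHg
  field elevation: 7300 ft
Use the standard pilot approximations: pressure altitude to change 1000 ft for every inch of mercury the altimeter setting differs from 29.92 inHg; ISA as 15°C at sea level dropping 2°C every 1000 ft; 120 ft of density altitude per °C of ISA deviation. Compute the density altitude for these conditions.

9404 ft

Pressure altitude = 7300 + (29.92 − 30.12) × 1000 = 7300 + (-200) = 7100 ft.
ISA temperature at 7100 ft = 15 − 2 × (7100/1000) = 0.8°C.
ISA deviation = 20 − 0.8 = +19.2°C.
Density altitude = 7100 + 120 × (19.2) = 9404 ft.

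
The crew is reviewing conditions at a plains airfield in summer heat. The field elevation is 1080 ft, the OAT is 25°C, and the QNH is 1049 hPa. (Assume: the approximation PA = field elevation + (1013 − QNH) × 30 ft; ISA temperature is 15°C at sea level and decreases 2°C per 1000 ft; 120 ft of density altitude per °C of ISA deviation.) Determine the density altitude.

Pressure altitude = 1080 + (1013 − 1049) × 30 = 1080 + (-1080) = 0 ft.
ISA temperature at 0 ft = 15 − 2 × (0/1000) = 15°C.
ISA deviation = 25 − 15 = +10°C.
Density altitude = 0 + 120 × (10) = 1200 ft.

1200 ft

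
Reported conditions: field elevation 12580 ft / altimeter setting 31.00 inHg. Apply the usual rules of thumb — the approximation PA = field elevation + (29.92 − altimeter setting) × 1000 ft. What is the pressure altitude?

Pressure correction = (29.92 − 31.00) × 1000 = -1080 ft.
Pressure altitude = 12580 + (-1080) = 11500 ft.

11500 ft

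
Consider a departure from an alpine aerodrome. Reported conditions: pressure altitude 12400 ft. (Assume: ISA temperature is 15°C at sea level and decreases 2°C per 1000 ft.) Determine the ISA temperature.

-9.8°C

ISA temperature = 15 − 2 × (12400/1000) = 15 − 24.8 = -9.8°C.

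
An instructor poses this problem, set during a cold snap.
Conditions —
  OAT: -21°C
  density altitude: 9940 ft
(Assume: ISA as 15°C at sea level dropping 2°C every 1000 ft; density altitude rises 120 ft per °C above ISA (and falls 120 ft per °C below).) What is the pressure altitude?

DA = PA + 120 × (OAT − (15 − 2·PA/1000)) = PA + 120·OAT − 1800 + 0.24·PA = 1.24·PA + 120·OAT − 1800.
So 1.24·PA = 9940 − 120 × (-21) + 1800 = 14260.
PA = 14260 / 1.24 = 11500 ft.

11500 ft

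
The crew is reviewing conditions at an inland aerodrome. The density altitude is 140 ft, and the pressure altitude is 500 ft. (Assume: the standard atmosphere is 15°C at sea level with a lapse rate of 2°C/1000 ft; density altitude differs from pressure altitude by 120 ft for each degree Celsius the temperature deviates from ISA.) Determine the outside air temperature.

Density altitude − pressure altitude = 140 − 500 = -360 ft.
At 120 ft/°C that is an ISA deviation of -360/120 = -3°C.
ISA temperature at 500 ft = 15 − 2 × (500/1000) = 14°C.
OAT = ISA + deviation = 14 + (-3) = 11°C.

11°C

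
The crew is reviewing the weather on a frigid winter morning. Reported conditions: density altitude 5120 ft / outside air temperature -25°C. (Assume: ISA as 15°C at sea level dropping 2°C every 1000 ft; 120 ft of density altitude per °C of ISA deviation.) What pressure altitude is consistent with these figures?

DA = PA + 120 × (OAT − (15 − 2·PA/1000)) = PA + 120·OAT − 1800 + 0.24·PA = 1.24·PA + 120·OAT − 1800.
So 1.24·PA = 5120 − 120 × (-25) + 1800 = 9920.
PA = 9920 / 1.24 = 8000 ft.

8000 ft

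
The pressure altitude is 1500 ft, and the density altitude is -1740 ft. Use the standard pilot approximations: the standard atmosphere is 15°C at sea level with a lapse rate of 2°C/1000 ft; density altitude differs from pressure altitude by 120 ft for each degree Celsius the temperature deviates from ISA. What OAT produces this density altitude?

Density altitude − pressure altitude = -1740 − 1500 = -3240 ft.
At 120 ft/°C that is an ISA deviation of -3240/120 = -27°C.
ISA temperature at 1500 ft = 15 − 2 × (1500/1000) = 12°C.
OAT = ISA + deviation = 12 + (-27) = -15°C.

-15°C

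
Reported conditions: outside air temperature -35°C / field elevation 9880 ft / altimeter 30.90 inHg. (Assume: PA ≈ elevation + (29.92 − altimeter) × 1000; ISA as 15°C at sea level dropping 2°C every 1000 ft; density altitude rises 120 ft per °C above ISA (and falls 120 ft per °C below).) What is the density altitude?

5036 ft

Pressure altitude = 9880 + (29.92 − 30.90) × 1000 = 9880 + (-980) = 8900 ft.
ISA temperature at 8900 ft = 15 − 2 × (8900/1000) = -2.8°C.
ISA deviation = -35 − (-2.8) = -32.2°C.
Density altitude = 8900 + 120 × (-32.2) = 5036 ft.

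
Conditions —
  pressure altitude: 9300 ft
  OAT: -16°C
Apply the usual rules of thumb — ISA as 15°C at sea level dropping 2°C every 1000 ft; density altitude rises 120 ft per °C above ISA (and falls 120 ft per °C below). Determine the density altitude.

ISA temperature at 9300 ft = 15 − 2 × (9300/1000) = -3.6°C.
ISA deviation = -16 − (-3.6) = -12.4°C.
Density altitude = 9300 + 120 × (-12.4) = 9300 + (-1488) = 7812 ft.

7812 ft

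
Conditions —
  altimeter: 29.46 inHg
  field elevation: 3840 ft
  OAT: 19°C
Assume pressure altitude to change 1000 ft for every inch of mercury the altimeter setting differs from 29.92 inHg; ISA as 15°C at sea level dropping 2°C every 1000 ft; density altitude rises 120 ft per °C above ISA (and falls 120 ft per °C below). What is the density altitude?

5812 ft

Pressure altitude = 3840 + (29.92 − 29.46) × 1000 = 3840 + (+460) = 4300 ft.
ISA temperature at 4300 ft = 15 − 2 × (4300/1000) = 6.4°C.
ISA deviation = 19 − 6.4 = +12.6°C.
Density altitude = 4300 + 120 × (12.6) = 5812 ft.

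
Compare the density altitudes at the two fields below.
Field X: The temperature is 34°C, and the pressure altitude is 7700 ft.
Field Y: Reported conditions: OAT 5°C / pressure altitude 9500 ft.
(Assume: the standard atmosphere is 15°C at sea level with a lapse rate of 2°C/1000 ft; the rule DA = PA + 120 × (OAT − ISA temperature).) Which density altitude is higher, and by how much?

Field X by 1248 ft

Field X: ISA temp = -0.4°C, deviation +34.4°C, DA = 7700 + 120 × 34.4 = 11828 ft.
Field Y: ISA temp = -4°C, deviation +9°C, DA = 9500 + 120 × 9 = 10580 ft.
Field X is higher by 11828 − 10580 = 1248 ft.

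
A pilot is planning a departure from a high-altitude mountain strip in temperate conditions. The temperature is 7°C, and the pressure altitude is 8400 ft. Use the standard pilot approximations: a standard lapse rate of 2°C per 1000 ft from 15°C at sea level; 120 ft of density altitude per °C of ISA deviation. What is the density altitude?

ISA temperature at 8400 ft = 15 − 2 × (8400/1000) = -1.8°C.
ISA deviation = 7 − (-1.8) = +8.8°C.
Density altitude = 8400 + 120 × (8.8) = 8400 + (+1056) = 9456 ft.

9456 ft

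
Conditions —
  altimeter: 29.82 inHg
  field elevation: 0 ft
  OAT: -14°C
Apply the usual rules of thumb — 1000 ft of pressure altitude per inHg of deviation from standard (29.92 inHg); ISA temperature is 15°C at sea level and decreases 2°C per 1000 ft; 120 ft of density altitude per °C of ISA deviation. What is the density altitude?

Pressure altitude = 0 + (29.92 − 29.82) × 1000 = 0 + (+100) = 100 ft.
ISA temperature at 100 ft = 15 − 2 × (100/1000) = 14.8°C.
ISA deviation = -14 − 14.8 = -28.8°C.
Density altitude = 100 + 120 × (-28.8) = -3356 ft.

-3356 ft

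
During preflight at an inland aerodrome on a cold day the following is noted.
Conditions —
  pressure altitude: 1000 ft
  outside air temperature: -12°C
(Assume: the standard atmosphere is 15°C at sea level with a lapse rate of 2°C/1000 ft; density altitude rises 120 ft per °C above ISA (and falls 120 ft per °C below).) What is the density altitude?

-2000 ft

ISA temperature at 1000 ft = 15 − 2 × (1000/1000) = 13°C.
ISA deviation = -12 − 13 = -25°C.
Density altitude = 1000 + 120 × (-25) = 1000 + (-3000) = -2000 ft.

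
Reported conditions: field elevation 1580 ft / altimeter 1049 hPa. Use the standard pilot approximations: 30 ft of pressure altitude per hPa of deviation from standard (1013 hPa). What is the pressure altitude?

Pressure correction = (1013 − 1049) × 30 = -1080 ft.
Pressure altitude = 1580 + (-1080) = 500 ft.

500 ft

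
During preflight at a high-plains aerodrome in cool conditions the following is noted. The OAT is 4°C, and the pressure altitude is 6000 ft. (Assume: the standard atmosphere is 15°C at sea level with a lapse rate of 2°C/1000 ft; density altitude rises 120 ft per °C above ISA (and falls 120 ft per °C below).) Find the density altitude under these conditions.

6120 ft

ISA temperature at 6000 ft = 15 − 2 × (6000/1000) = 3°C.
ISA deviation = 4 − 3 = +1°C.
Density altitude = 6000 + 120 × (1) = 6000 + (+120) = 6120 ft.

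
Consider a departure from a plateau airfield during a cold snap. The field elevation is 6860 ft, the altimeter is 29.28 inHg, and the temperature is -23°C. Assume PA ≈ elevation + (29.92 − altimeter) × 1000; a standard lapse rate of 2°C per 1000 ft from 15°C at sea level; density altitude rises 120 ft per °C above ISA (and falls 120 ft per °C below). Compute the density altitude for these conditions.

4740 ft

Pressure altitude = 6860 + (29.92 − 29.28) × 1000 = 6860 + (+640) = 7500 ft.
ISA temperature at 7500 ft = 15 − 2 × (7500/1000) = 0°C.
ISA deviation = -23 − 0 = -23°C.
Density altitude = 7500 + 120 × (-23) = 4740 ft.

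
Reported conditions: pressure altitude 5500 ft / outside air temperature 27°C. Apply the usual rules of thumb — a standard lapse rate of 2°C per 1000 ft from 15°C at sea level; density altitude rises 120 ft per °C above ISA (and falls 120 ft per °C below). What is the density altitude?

8260 ft

ISA temperature at 5500 ft = 15 − 2 × (5500/1000) = 4°C.
ISA deviation = 27 − 4 = +23°C.
Density altitude = 5500 + 120 × (23) = 5500 + (+2760) = 8260 ft.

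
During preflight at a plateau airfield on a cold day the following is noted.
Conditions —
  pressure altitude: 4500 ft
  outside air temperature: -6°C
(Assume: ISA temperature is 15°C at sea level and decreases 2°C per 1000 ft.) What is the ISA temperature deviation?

ISA-12°C

ISA temperature at 4500 ft = 15 − 2 × (4500/1000) = 6°C.
Deviation = OAT − ISA = -6 − 6 = -12°C.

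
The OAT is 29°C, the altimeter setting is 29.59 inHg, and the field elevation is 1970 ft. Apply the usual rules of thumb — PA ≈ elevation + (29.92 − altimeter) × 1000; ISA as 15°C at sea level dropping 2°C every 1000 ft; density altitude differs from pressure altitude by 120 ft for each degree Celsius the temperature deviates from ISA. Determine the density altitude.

4532 ft

Pressure altitude = 1970 + (29.92 − 29.59) × 1000 = 1970 + (+330) = 2300 ft.
ISA temperature at 2300 ft = 15 − 2 × (2300/1000) = 10.4°C.
ISA deviation = 29 − 10.4 = +18.6°C.
Density altitude = 2300 + 120 × (18.6) = 4532 ft.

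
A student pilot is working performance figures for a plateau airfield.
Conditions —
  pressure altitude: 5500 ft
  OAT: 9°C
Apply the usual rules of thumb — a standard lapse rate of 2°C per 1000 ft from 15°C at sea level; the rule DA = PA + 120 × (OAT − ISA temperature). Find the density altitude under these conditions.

ISA temperature at 5500 ft = 15 − 2 × (5500/1000) = 4°C.
ISA deviation = 9 − 4 = +5°C.
Density altitude = 5500 + 120 × (5) = 5500 + (+600) = 6100 ft.

6100 ft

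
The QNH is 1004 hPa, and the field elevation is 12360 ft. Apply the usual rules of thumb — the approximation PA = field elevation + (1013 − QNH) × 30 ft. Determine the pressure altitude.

Pressure correction = (1013 − 1004) × 30 = +270 ft.
Pressure altitude = 12360 + (+270) = 12630 ft.

12630 ft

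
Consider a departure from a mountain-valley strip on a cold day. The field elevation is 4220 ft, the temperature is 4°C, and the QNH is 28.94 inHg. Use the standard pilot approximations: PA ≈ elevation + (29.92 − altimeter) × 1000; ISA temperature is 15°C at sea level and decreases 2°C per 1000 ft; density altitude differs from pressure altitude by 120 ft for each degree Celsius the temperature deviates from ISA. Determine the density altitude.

Pressure altitude = 4220 + (29.92 − 28.94) × 1000 = 4220 + (+980) = 5200 ft.
ISA temperature at 5200 ft = 15 − 2 × (5200/1000) = 4.6°C.
ISA deviation = 4 − 4.6 = -0.6°C.
Density altitude = 5200 + 120 × (-0.6) = 5128 ft.

5128 ft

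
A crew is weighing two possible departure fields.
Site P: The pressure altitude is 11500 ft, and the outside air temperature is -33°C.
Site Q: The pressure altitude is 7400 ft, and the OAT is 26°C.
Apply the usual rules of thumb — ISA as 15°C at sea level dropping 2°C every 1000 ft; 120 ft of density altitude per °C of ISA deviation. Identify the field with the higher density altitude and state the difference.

Site Q by 1996 ft

Site P: ISA temp = -8°C, deviation -25°C, DA = 11500 + 120 × (-25) = 8500 ft.
Site Q: ISA temp = 0.2°C, deviation +25.8°C, DA = 7400 + 120 × 25.8 = 10496 ft.
Site Q is higher by 10496 − 8500 = 1996 ft.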